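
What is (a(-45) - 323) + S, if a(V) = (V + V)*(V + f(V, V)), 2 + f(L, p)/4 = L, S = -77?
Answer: 20570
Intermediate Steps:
f(L, p) = -8 + 4*L
a(V) = 2*V*(-8 + 5*V) (a(V) = (V + V)*(V + (-8 + 4*V)) = (2*V)*(-8 + 5*V) = 2*V*(-8 + 5*V))
(a(-45) - 323) + S = (2*(-45)*(-8 + 5*(-45)) - 323) - 77 = (2*(-45)*(-8 - 225) - 323) - 77 = (2*(-45)*(-233) - 323) - 77 = (20970 - 323) - 77 = 20647 - 77 = 20570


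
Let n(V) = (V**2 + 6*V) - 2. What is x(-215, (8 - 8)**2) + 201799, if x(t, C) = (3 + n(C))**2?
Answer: 201800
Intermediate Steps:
n(V) = -2 + V**2 + 6*V
x(t, C) = (1 + C**2 + 6*C)**2 (x(t, C) = (3 + (-2 + C**2 + 6*C))**2 = (1 + C**2 + 6*C)**2)
x(-215, (8 - 8)**2) + 201799 = (1 + ((8 - 8)**2)**2 + 6*(8 - 8)**2)**2 + 201799 = (1 + (0**2)**2 + 6*0**2)**2 + 201799 = (1 + 0**2 + 6*0)**2 + 201799 = (1 + 0 + 0)**2 + 201799 = 1**2 + 201799 = 1 + 201799 = 201800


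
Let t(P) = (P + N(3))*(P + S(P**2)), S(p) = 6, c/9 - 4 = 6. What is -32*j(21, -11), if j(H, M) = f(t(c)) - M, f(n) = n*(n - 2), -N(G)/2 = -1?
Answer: -2495570272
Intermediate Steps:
N(G) = 2 (N(G) = -2*(-1) = 2)
c = 90 (c = 36 + 9*6 = 36 + 54 = 90)
t(P) = (2 + P)*(6 + P) (t(P) = (P + 2)*(P + 6) = (2 + P)*(6 + P))
f(n) = n*(-2 + n)
j(H, M) = 77986560 - M (j(H, M) = (12 + 90**2 + 8*90)*(-2 + (12 + 90**2 + 8*90)) - M = (12 + 8100 + 720)*(-2 + (12 + 8100 + 720)) - M = 8832*(-2 + 8832) - M = 8832*8830 - M = 77986560 - M)
-32*j(21, -11) = -32*(77986560 - 1*(-11)) = -32*(77986560 + 11) = -32*77986571 = -2495570272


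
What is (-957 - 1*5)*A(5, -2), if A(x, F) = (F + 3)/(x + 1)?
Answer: -481/3 ≈ -160.33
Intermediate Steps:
A(x, F) = (3 + F)/(1 + x)
(-957 - 1*5)*A(5, -2) = (-957 - 1*5)*((3 - 2)/(1 + 5)) = (-957 - 5)*(1/6) = -481/3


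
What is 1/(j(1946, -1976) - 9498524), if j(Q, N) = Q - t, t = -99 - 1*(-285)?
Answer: -1/9496764 ≈ -1.0530e-7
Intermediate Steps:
t = 186 (t = -99 + 285 = 186)
j(Q, N) = -186 + Q (j(Q, N) = Q - 1*186 = Q - 186 = -186 + Q)
1/(j(1946, -1976) - 9498524) = 1/((-186 + 1946) - 9498524) = 1/(1760 - 9498524) = 1/(-9496764) = -1/9496764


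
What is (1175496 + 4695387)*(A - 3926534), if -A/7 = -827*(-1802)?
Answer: -84295969829496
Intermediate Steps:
A = -10431778 (A = -(-5789)*(-1802) = -7*1490254 = -10431778)
(1175496 + 4695387)*(A - 3926534) = (1175496 + 4695387)*(-10431778 - 3926534) = 5870883*(-14358312) = -84295969829496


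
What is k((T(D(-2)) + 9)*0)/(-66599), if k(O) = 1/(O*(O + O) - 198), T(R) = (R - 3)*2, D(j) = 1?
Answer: 1/13186602 ≈ 7.5835e-8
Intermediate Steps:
T(R) = -6 + 2*R (T(R) = (-3 + R)*2 = -6 + 2*R)
k(O) = 1/(-198 + 2*O²) (k(O) = 1/(O*(2*O) - 198) = 1/(2*O² - 198) = 1/(-198 + 2*O²))
k((T(D(-2)) + 9)*0)/(-66599) = (1/(2*(-99 + (((-6 + 2*1) + 9)*0)²)))/(-66599) = (1/(2*(-99 + (((-6 + 2) + 9)*0)²)))*(-1/66599) = (1/(2*(-99 + ((-4 + 9)*0)²)))*(-1/66599) = (1/(2*(-99 + (5*0)²)))*(-1/66599) = (1/(2*(-99 + 0²)))*(-1/66599) = (1/(2*(-99 + 0)))*(-1/66599) = ((½)/(-99))*(-1/66599) = ((½)*(-1/99))*(-1/66599) = -1/198*(-1/66599) = 1/13186602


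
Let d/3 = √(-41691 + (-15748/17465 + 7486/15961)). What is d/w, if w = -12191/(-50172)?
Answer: 150516*I*√3239695513627841767345/3398349323215 ≈ 2521.0*I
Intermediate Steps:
w = 12191/50172 (w = -12191*(-1/50172) = 12191/50172 ≈ 0.24298)
d = 3*I*√3239695513627841767345/278758865 (d = 3*√(-41691 + (-15748/17465 + 7486/15961)) = 3*√(-41691 - 120610838/278758865) = 3*√(-11621856451553/278758865) = 3*(I*√3239695513627841767345/278758865) = 3*I*√3239695513627841767345/278758865 ≈ 612.55*I)
d/w = (3*I*√3239695513627841767345/278758865)/(12191/50172) = (3*I*√3239695513627841767345/278758865)*(50172/12191) = 150516*I*√3239695513627841767345/3398349323215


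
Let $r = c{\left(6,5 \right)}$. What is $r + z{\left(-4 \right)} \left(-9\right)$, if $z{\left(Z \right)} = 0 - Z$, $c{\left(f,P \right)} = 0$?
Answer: $-36$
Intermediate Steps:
$z{\left(Z \right)} = - Z$
$r = 0$
$r + z{\left(-4 \right)} \left(-9\right) = 0 + \left(-1\right) \left(-4\right) \left(-9\right) = 0 + 4 \left(-9\right) = 0 - 36 = -36$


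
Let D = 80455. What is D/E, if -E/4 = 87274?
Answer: -80455/349096 ≈ -0.23047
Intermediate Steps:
E = -349096 (E = -4*87274 = -349096)
D/E = 80455/(-349096) = 80455*(-1/349096) = -80455/349096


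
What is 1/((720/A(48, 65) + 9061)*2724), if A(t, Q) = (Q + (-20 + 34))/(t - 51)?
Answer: 79/1944007116 ≈ 4.0638e-8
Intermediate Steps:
A(t, Q) = (14 + Q)/(-51 + t) (A(t, Q) = (Q + 14)/(-51 + t) = (14 + Q)/(-51 + t))
1/((720/A(48, 65) + 9061)*2724) = 1/((720/(((14 + 65)/(-51 + 48))) + 9061)*2724) = (1/2724)/(720/((79/(-3))) + 9061) = (1/2724)/(720/((-⅓*79)) + 9061) = (1/2724)/(720/(-79/3) + 9061) = (1/2724)/(720*(-3/79) + 9061) = (1/2724)/(-2160/79 + 9061) = (1/2724)/(713659/79) = (79/713659)*(1/2724) = 79/1944007116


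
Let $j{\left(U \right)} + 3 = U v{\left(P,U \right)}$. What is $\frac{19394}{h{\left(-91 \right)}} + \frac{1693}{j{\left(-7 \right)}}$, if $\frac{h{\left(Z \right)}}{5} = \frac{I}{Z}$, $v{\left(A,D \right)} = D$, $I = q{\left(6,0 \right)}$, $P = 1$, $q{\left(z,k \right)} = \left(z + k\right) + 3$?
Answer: $- \frac{81107099}{2070} \approx -39182.0$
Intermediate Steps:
$q{\left(z,k \right)} = 3 + k + z$ ($q{\left(z,k \right)} = \left(k + z\right) + 3 = 3 + k + z$)
$I = 9$ ($I = 3 + 0 + 6 = 9$)
$j{\left(U \right)} = -3 + U^{2}$ ($j{\left(U \right)} = -3 + U U = -3 + U^{2}$)
$h{\left(Z \right)} = \frac{45}{Z}$ ($h{\left(Z \right)} = 5 \frac{9}{Z} = \frac{45}{Z}$)
$\frac{19394}{h{\left(-91 \right)}} + \frac{1693}{j{\left(-7 \right)}} = \frac{19394}{45 \frac{1}{-91}} + \frac{1693}{-3 + \left(-7\right)^{2}} = \frac{19394}{45 \left(- \frac{1}{91}\right)} + \frac{1693}{-3 + 49} = \frac{19394}{- \frac{45}{91}} + \frac{1693}{46} = 19394 \left(- \frac{91}{45}\right) + 1693 \cdot \frac{1}{46} = - \frac{1764854}{45} + \frac{1693}{46} = - \frac{81107099}{2070}$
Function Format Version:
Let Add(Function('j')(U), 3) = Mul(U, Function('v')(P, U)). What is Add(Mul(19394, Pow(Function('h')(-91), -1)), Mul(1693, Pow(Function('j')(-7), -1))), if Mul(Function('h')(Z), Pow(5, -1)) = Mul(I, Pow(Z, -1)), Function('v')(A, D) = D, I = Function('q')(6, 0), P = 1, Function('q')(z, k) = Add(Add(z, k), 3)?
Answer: Rational(-81107099, 2070) ≈ -39182.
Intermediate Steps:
Function('q')(z, k) = Add(3, k, z) (Function('q')(z, k) = Add(Add(k, z), 3) = Add(3, k, z))
I = 9 (I = Add(3, 0, 6) = 9)
Function('j')(U) = Add(-3, Pow(U, 2)) (Function('j')(U) = Add(-3, Mul(U, U)) = Add(-3, Pow(U, 2)))
Function('h')(Z) = Mul(45, Pow(Z, -1)) (Function('h')(Z) = Mul(5, Mul(9, Pow(Z, -1))) = Mul(45, Pow(Z, -1)))
Add(Mul(19394, Pow(Function('h')(-91), -1)), Mul(1693, Pow(Function('j')(-7), -1))) = Add(Mul(19394, Pow(Mul(45, Pow(-91, -1)), -1)), Mul(1693, Pow(Add(-3, Pow(-7, 2)), -1))) = Add(Mul(19394, Pow(Mul(45, Rational(-1, 91)), -1)), Mul(1693, Pow(Add(-3, 49), -1))) = Add(Mul(19394, Pow(Rational(-45, 91), -1)), Mul(1693, Pow(46, -1))) = Add(Mul(19394, Rational(-91, 45)), Mul(1693, Rational(1, 46))) = Add(Rational(-1764854, 45), Rational(1693, 46)) = Rational(-81107099, 2070)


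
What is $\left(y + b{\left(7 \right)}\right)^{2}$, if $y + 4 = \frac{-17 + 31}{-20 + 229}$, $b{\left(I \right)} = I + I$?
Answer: $\frac{4426816}{43681} \approx 101.34$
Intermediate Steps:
$b{\left(I \right)} = 2 I$
$y = - \frac{822}{209}$ ($y = -4 + \frac{-17 + 31}{-20 + 229} = -4 + \frac{14}{209} = - \frac{822}{209} \approx -3.933$)
$\left(y + b{\left(7 \right)}\right)^{2} = \left(- \frac{822}{209} + 2 \cdot 7\right)^{2} = \left(- \frac{822}{209} + 14\right)^{2} = \left(\frac{2104}{209}\right)^{2} = \frac{4426816}{43681}$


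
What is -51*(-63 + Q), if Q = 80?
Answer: -867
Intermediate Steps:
-51*(-63 + Q) = -51*(-63 + 80) = -51*17 = -867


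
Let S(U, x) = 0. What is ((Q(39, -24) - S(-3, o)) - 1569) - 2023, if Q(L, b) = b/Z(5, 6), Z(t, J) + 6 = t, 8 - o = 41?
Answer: -3568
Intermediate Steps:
o = -33 (o = 8 - 1*41 = 8 - 41 = -33)
Z(t, J) = -6 + t
Q(L, b) = -b (Q(L, b) = b/(-6 + 5) = b/(-1) = b*(-1) = -b)
((Q(39, -24) - S(-3, o)) - 1569) - 2023 = ((-1*(-24) - 1*0) - 1569) - 2023 = ((24 + 0) - 1569) - 2023 = (24 - 1569) - 2023 = -1545 - 2023 = -3568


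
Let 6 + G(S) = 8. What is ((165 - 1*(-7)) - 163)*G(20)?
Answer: 18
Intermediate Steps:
G(S) = 2 (G(S) = -6 + 8 = 2)
((165 - 1*(-7)) - 163)*G(20) = ((165 - 1*(-7)) - 163)*2 = ((165 + 7) - 163)*2 = (172 - 163)*2 = 9*2 = 18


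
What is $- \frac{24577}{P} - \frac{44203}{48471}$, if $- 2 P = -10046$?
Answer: $- \frac{1413303436}{243469833} \approx -5.8048$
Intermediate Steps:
$P = 5023$ ($P = \left(- \frac{1}{2}\right) \left(-10046\right) = 5023$)
$- \frac{24577}{P} - \frac{44203}{48471} = - \frac{24577}{5023} - \frac{44203}{48471} = - \frac{1413303436}{243469833}$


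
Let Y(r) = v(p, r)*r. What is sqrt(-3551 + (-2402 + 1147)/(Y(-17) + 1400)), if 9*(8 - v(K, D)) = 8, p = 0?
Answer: I*sqrt(117682591346)/5756 ≈ 59.599*I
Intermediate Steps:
v(K, D) = 64/9 (v(K, D) = 8 - 1/9*8 = 8 - 8/9 = 64/9)
Y(r) = 64*r/9
sqrt(-3551 + (-2402 + 1147)/(Y(-17) + 1400)) = sqrt(-3551 + (-2402 + 1147)/((64/9)*(-17) + 1400)) = sqrt(-3551 - 1255/(-1088/9 + 1400)) = sqrt(-3551 - 1255/11512/9) = sqrt(-3551 - 1255*9/11512) = sqrt(-3551 - 11295/11512) = sqrt(-40890407/11512) = I*sqrt(117682591346)/5756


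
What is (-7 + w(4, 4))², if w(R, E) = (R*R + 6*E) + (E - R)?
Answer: 1089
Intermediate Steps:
w(R, E) = R² - R + 7*E (w(R, E) = (R² + 6*E) + (E - R) = R² - R + 7*E)
(-7 + w(4, 4))² = (-7 + (4² - 1*4 + 7*4))² = (-7 + (16 - 4 + 28))² = (-7 + 40)² = 33² = 1089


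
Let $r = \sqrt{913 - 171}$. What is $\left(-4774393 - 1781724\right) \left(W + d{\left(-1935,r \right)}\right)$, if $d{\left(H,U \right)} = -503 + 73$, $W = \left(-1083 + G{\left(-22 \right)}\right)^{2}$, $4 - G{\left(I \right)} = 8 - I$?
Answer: $-8060424601767$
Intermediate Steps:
$G{\left(I \right)} = -4 + I$ ($G{\left(I \right)} = 4 - \left(8 - I\right) = 4 + \left(-8 + I\right) = -4 + I$)
$r = \sqrt{742} \approx 27.24$
$W = 1229881$ ($W = \left(-1083 - 26\right)^{2} = \left(-1109\right)^{2} = 1229881$)
$d{\left(H,U \right)} = -430$
$\left(-4774393 - 1781724\right) \left(W + d{\left(-1935,r \right)}\right) = \left(-4774393 - 1781724\right) \left(1229881 - 430\right) = \left(-6556117\right) 1229451 = -8060424601767$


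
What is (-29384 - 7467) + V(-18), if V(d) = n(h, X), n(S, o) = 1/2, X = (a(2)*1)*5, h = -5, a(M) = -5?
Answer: -73701/2 ≈ -36851.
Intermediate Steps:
X = -25 (X = -5*1*5 = -5*5 = -25)
n(S, o) = 1/2
V(d) = 1/2
(-29384 - 7467) + V(-18) = (-29384 - 7467) + 1/2 = -36851 + 1/2 = -73701/2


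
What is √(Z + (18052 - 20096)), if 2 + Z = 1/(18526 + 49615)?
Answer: I*√9499978704385/68141 ≈ 45.233*I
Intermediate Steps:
Z = -136281/68141 (Z = -2 + 1/(18526 + 49615) = -2 + 1/68141 = -136281/68141 ≈ -2.0000)
√(Z + (18052 - 20096)) = √(-136281/68141 + (18052 - 20096)) = √(-136281/68141 - 2044) = √(-139416485/68141) = I*√9499978704385/68141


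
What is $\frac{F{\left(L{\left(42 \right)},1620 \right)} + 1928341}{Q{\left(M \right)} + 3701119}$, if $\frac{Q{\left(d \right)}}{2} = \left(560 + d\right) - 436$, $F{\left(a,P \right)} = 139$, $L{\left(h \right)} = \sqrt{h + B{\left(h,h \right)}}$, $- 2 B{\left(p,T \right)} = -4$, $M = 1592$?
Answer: $\frac{1928480}{3704551} \approx 0.52057$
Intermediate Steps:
$B{\left(p,T \right)} = 2$ ($B{\left(p,T \right)} = \left(- \frac{1}{2}\right) \left(-4\right) = 2$)
$L{\left(h \right)} = \sqrt{2 + h}$ ($L{\left(h \right)} = \sqrt{h + 2} = \sqrt{2 + h}$)
$Q{\left(d \right)} = 248 + 2 d$ ($Q{\left(d \right)} = 2 \left(\left(560 + d\right) - 436\right) = 2 \left(124 + d\right) = 248 + 2 d$)
$\frac{F{\left(L{\left(42 \right)},1620 \right)} + 1928341}{Q{\left(M \right)} + 3701119} = \frac{139 + 1928341}{\left(248 + 2 \cdot 1592\right) + 3701119} = \frac{1928480}{\left(248 + 3184\right) + 3701119} = \frac{1928480}{3432 + 3701119} = \frac{1928480}{3704551}$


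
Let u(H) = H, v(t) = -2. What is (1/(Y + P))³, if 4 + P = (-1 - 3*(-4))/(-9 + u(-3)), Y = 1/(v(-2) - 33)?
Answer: -74088000/8960030533 ≈ -0.0082687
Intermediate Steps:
Y = -1/35 (Y = 1/(-2 - 33) = 1/(-35) = -1/35 ≈ -0.028571)
P = -59/12 (P = -4 + (-1 - 3*(-4))/(-9 - 3) = -4 + (-1 + 12)/(-12) = -4 + 11*(-1/12) = -4 - 11/12 = -59/12 ≈ -4.9167)
(1/(Y + P))³ = (1/(-1/35 - 59/12))³ = (1/(-2077/420))³ = (-420/2077)³ = -74088000/8960030533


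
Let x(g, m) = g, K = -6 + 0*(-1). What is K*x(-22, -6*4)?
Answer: 132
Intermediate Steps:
K = -6 (K = -6 + 0 = -6)
K*x(-22, -6*4) = -6*(-22) = 132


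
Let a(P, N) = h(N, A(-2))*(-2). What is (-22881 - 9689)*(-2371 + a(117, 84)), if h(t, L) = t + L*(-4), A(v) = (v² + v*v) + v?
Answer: 81131870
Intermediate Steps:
A(v) = v + 2*v² (A(v) = (v² + v²) + v = 2*v² + v = v + 2*v²)
h(t, L) = t - 4*L
a(P, N) = 48 - 2*N (a(P, N) = (N - (-8)*(1 + 2*(-2)))*(-2) = (N - (-8)*(1 - 4))*(-2) = (N - (-8)*(-3))*(-2) = (N - 4*6)*(-2) = (N - 24)*(-2) = (-24 + N)*(-2) = 48 - 2*N)
(-22881 - 9689)*(-2371 + a(117, 84)) = (-22881 - 9689)*(-2371 + (48 - 2*84)) = -32570*(-2371 + (48 - 168)) = -32570*(-2371 - 120) = -32570*(-2491) = 81131870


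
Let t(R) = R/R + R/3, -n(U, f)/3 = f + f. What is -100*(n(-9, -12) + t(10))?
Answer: -22900/3 ≈ -7633.3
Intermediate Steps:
n(U, f) = -6*f (n(U, f) = -3*(f + f) = -6*f)
t(R) = 1 + R/3 (t(R) = 1 + R*(1/3) = 1 + R/3)
-100*(n(-9, -12) + t(10)) = -100*(-6*(-12) + (1 + (1/3)*10)) = -100*(72 + (1 + 10/3)) = -100*(72 + 13/3) = -100*229/3 = -22900/3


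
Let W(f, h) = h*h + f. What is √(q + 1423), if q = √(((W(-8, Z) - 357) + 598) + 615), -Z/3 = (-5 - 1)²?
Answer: √(1423 + 4*√782) ≈ 39.177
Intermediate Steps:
Z = -108 (Z = -3*(-5 - 1)² = -3*(-6)² = -3*36 = -108)
W(f, h) = f + h² (W(f, h) = h² + f = f + h²)
q = 4*√782 (q = √((((-8 + (-108)²) - 357) + 598) + 615) = √((((-8 + 11664) - 357) + 598) + 615) = √(((11656 - 357) + 598) + 615) = √((11299 + 598) + 615) = √(11897 + 615) = √12512 = 4*√782 ≈ 111.86)
√(q + 1423) = √(4*√782 + 1423) = √(1423 + 4*√782)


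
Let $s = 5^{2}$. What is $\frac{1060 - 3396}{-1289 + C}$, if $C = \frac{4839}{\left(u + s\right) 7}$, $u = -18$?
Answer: $\frac{57232}{29161} \approx 1.9626$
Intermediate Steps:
$s = 25$
$C = \frac{4839}{49}$ ($C = \frac{4839}{\left(-18 + 25\right) 7} = \frac{4839}{7 \cdot 7} = \frac{4839}{49} \approx 98.755$)
$\frac{1060 - 3396}{-1289 + C} = \frac{1060 - 3396}{-1289 + \frac{4839}{49}} = - \frac{2336}{- \frac{58322}{49}} = \left(-2336\right) \left(- \frac{49}{58322}\right) = \frac{57232}{29161}$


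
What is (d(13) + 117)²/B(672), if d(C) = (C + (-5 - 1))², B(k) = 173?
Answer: 27556/173 ≈ 159.28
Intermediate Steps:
d(C) = (-6 + C)² (d(C) = (C - 6)² = (-6 + C)²)
(d(13) + 117)²/B(672) = ((-6 + 13)² + 117)²/173 = (7² + 117)²*(1/173) = (49 + 117)²*(1/173) = 166²*(1/173) = 27556*(1/173) = 27556/173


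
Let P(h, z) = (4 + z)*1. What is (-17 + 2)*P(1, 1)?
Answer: -75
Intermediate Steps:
P(h, z) = 4 + z
(-17 + 2)*P(1, 1) = (-17 + 2)*(4 + 1) = -15*5 = -75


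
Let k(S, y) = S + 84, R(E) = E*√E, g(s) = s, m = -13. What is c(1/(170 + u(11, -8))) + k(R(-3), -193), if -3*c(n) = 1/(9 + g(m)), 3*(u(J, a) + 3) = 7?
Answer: 1009/12 - 3*I*√3 ≈ 84.083 - 5.1962*I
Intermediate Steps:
u(J, a) = -⅔ (u(J, a) = -3 + (⅓)*7 = -3 + 7/3 = -⅔)
R(E) = E^(3/2)
k(S, y) = 84 + S
c(n) = 1/12 (c(n) = -1/(3*(9 - 13)) = -⅓/(-4) = -⅓*(-¼) = 1/12)
c(1/(170 + u(11, -8))) + k(R(-3), -193) = 1/12 + (84 + (-3)^(3/2)) = 1/12 + (84 - 3*I*√3) = 1009/12 - 3*I*√3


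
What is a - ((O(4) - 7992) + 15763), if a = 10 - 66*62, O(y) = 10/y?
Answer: -23711/2 ≈ -11856.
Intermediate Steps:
a = -4082 (a = 10 - 4092 = -4082)
a - ((O(4) - 7992) + 15763) = -4082 - ((10/4 - 7992) + 15763) = -4082 - ((10*(¼) - 7992) + 15763) = -4082 - ((5/2 - 7992) + 15763) = -4082 - (-15979/2 + 15763) = -4082 - 1*15547/2 = -4082 - 15547/2 = -23711/2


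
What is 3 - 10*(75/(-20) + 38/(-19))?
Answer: 121/2 ≈ 60.500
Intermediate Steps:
3 - 10*(75/(-20) + 38/(-19)) = 3 - 10*(75*(-1/20) + 38*(-1/19)) = 3 - 10*(-15/4 - 2) = 3 - 10*(-23/4) = 3 + 115/2 = 121/2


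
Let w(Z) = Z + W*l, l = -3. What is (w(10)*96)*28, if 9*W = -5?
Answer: 31360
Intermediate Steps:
W = -5/9 (W = (⅑)*(-5) = -5/9 ≈ -0.55556)
w(Z) = 5/3 + Z (w(Z) = Z - 5/9*(-3) = Z + 5/3 = 5/3 + Z)
(w(10)*96)*28 = ((5/3 + 10)*96)*28 = ((35/3)*96)*28 = 1120*28 = 31360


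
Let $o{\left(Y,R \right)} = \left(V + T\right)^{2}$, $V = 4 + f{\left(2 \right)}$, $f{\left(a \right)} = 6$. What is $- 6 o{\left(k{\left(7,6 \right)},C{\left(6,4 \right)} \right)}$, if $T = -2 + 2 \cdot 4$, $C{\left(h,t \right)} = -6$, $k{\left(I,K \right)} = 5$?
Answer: $-1536$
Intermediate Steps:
$T = 6$ ($T = -2 + 8 = 6$)
$V = 10$ ($V = 4 + 6 = 10$)
$o{\left(Y,R \right)} = 256$ ($o{\left(Y,R \right)} = \left(10 + 6\right)^{2} = 16^{2} = 256$)
$- 6 o{\left(k{\left(7,6 \right)},C{\left(6,4 \right)} \right)} = \left(-6\right) 256 = -1536$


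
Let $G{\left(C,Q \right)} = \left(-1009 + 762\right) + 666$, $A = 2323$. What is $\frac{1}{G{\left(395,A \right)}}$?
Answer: $\frac{1}{419} \approx 0.0023866$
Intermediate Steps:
$G{\left(C,Q \right)} = 419$ ($G{\left(C,Q \right)} = -247 + 666 = 419$)
$\frac{1}{G{\left(395,A \right)}} = \frac{1}{419}$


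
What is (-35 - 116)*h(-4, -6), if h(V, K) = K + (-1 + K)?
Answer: 1963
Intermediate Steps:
h(V, K) = -1 + 2*K
(-35 - 116)*h(-4, -6) = (-35 - 116)*(-1 + 2*(-6)) = -151*(-1 - 12) = -151*(-13) = 1963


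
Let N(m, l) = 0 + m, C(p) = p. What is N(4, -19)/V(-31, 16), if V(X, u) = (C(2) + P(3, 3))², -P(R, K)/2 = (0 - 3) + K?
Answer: 1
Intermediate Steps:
P(R, K) = 6 - 2*K (P(R, K) = -2*((0 - 3) + K) = -2*(-3 + K) = 6 - 2*K)
N(m, l) = m
V(X, u) = 4 (V(X, u) = (2 + (6 - 2*3))² = (2 + (6 - 6))² = (2 + 0)² = 2² = 4)
N(4, -19)/V(-31, 16) = 4/4 = 4*(¼) = 1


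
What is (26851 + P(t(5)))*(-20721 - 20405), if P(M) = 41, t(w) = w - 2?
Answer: -1105960392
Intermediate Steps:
t(w) = -2 + w
(26851 + P(t(5)))*(-20721 - 20405) = (26851 + 41)*(-20721 - 20405) = 26892*(-41126) = -1105960392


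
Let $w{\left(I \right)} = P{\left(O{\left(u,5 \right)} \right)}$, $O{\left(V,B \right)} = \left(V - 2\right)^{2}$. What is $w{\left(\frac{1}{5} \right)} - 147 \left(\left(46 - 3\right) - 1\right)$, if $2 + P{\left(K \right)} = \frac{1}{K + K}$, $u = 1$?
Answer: $- \frac{12351}{2} \approx -6175.5$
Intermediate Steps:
$O{\left(V,B \right)} = \left(-2 + V\right)^{2}$
$P{\left(K \right)} = -2 + \frac{1}{2 K}$ ($P{\left(K \right)} = -2 + \frac{1}{K + K} = -2 + \frac{1}{2 K}$)
$w{\left(I \right)} = - \frac{3}{2}$ ($w{\left(I \right)} = -2 + \frac{1}{2 \left(-2 + 1\right)^{2}} = -2 + \frac{1}{2 \left(-1\right)^{2}} = -2 + \frac{1}{2 \cdot 1} = -2 + \frac{1}{2} \cdot 1 = -2 + \frac{1}{2} = - \frac{3}{2}$)
$w{\left(\frac{1}{5} \right)} - 147 \left(\left(46 - 3\right) - 1\right) = - \frac{3}{2} - 147 \left(\left(46 - 3\right) - 1\right) = - \frac{3}{2} - 147 \left(43 - 1\right) = - \frac{3}{2} - 6174 = - \frac{12351}{2}$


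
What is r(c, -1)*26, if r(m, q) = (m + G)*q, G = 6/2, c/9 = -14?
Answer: 3198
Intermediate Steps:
c = -126 (c = 9*(-14) = -126)
G = 3 (G = 6*(½) = 3)
r(m, q) = q*(3 + m) (r(m, q) = (m + 3)*q = (3 + m)*q = q*(3 + m))
r(c, -1)*26 = -(3 - 126)*26 = -1*(-123)*26 = 123*26 = 3198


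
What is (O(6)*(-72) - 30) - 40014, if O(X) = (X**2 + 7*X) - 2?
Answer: -45516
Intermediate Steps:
O(X) = -2 + X**2 + 7*X
(O(6)*(-72) - 30) - 40014 = ((-2 + 6**2 + 7*6)*(-72) - 30) - 40014 = ((-2 + 36 + 42)*(-72) - 30) - 40014 = (76*(-72) - 30) - 40014 = (-5472 - 30) - 40014 = -5502 - 40014 = -45516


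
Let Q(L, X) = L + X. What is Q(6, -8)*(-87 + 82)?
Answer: 10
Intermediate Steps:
Q(6, -8)*(-87 + 82) = (6 - 8)*(-87 + 82) = -2*(-5) = 10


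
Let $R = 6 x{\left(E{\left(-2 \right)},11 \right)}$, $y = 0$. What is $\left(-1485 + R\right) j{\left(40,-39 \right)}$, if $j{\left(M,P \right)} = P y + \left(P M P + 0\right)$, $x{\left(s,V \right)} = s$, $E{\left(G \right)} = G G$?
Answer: $-88887240$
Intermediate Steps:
$E{\left(G \right)} = G^{2}$
$j{\left(M,P \right)} = M P^{2}$ ($j{\left(M,P \right)} = P 0 + \left(P M P + 0\right) = 0 + \left(M P P + 0\right) = 0 + \left(M P^{2} + 0\right) = 0 + M P^{2} = M P^{2}$)
$R = 24$ ($R = 6 \left(-2\right)^{2} = 6 \cdot 4 = 24$)
$\left(-1485 + R\right) j{\left(40,-39 \right)} = \left(-1485 + 24\right) 40 \left(-39\right)^{2} = - 1461 \cdot 40 \cdot 1521 = \left(-1461\right) 60840 = -88887240$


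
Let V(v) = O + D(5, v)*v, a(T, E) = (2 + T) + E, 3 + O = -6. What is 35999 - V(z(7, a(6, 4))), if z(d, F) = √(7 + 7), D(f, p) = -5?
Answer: 36008 + 5*√14 ≈ 36027.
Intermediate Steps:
O = -9 (O = -3 - 6 = -9)
a(T, E) = 2 + E + T
z(d, F) = √14
V(v) = -9 - 5*v
35999 - V(z(7, a(6, 4))) = 35999 - (-9 - 5*√14) = 35999 + (9 + 5*√14) = 36008 + 5*√14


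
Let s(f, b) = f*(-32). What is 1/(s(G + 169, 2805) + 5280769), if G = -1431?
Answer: 1/5321153 ≈ 1.8793e-7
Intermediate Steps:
s(f, b) = -32*f
1/(s(G + 169, 2805) + 5280769) = 1/(-32*(-1431 + 169) + 5280769) = 1/(-32*(-1262) + 5280769) = 1/(40384 + 5280769) = 1/5321153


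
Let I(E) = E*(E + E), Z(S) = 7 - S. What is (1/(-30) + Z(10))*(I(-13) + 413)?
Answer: -68341/30 ≈ -2278.0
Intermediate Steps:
I(E) = 2*E² (I(E) = E*(2*E) = 2*E²)
(1/(-30) + Z(10))*(I(-13) + 413) = (1/(-30) + (7 - 1*10))*(2*(-13)² + 413) = (-1/30 + (7 - 10))*(2*169 + 413) = (-1/30 - 3)*(338 + 413) = -91/30*751 = -68341/30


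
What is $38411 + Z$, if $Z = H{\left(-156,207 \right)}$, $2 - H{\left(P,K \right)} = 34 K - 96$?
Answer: $31471$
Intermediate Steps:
$H{\left(P,K \right)} = 98 - 34 K$ ($H{\left(P,K \right)} = 2 - \left(34 K - 96\right) = 2 - \left(-96 + 34 K\right) = 98 - 34 K$)
$Z = -6940$ ($Z = 98 - 7038 = -6940$)
$38411 + Z = 38411 - 6940 = 31471$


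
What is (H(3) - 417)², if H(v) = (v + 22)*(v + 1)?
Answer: 100489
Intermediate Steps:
H(v) = (1 + v)*(22 + v) (H(v) = (22 + v)*(1 + v) = (1 + v)*(22 + v))
(H(3) - 417)² = ((22 + 3² + 23*3) - 417)² = ((22 + 9 + 69) - 417)² = (100 - 417)² = (-317)² = 100489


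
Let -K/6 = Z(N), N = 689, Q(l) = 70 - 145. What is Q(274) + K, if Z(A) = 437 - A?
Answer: 1437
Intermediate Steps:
Q(l) = -75
K = 1512 (K = -6*(437 - 1*689) = -6*(437 - 689) = -6*(-252) = 1512)
Q(274) + K = -75 + 1512 = 1437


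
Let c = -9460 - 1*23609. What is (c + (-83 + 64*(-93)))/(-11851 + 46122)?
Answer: -39104/34271 ≈ -1.1410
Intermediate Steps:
c = -33069 (c = -9460 - 23609 = -33069)
(c + (-83 + 64*(-93)))/(-11851 + 46122) = (-33069 + (-83 + 64*(-93)))/(-11851 + 46122) = (-33069 + (-83 - 5952))/34271 = (-33069 - 6035)*(1/34271) = -39104*1/34271 = -39104/34271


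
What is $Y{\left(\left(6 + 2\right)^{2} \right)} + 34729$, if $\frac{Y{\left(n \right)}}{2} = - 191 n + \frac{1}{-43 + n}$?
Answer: $\frac{215903}{21} \approx 10281.0$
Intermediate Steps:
$Y{\left(n \right)} = - 382 n + \frac{2}{-43 + n}$ ($Y{\left(n \right)} = 2 \left(- 191 n + \frac{1}{-43 + n}\right) = 2 \left(\frac{1}{-43 + n} - 191 n\right) = - 382 n + \frac{2}{-43 + n}$)
$Y{\left(\left(6 + 2\right)^{2} \right)} + 34729 = \frac{2 \left(1 - 191 \left(\left(6 + 2\right)^{2}\right)^{2} + 8213 \left(6 + 2\right)^{2}\right)}{-43 + \left(6 + 2\right)^{2}} + 34729 = \frac{2 \left(1 - 191 \left(8^{2}\right)^{2} + 8213 \cdot 8^{2}\right)}{-43 + 8^{2}} + 34729 = \frac{2 \left(1 - 191 \cdot 64^{2} + 8213 \cdot 64\right)}{-43 + 64} + 34729 = \frac{2 \left(1 - 782336 + 525632\right)}{21} + 34729 = 2 \cdot \frac{1}{21} \left(1 - 782336 + 525632\right) + 34729 = 2 \cdot \frac{1}{21} \left(-256703\right) + 34729 = - \frac{513406}{21} + 34729 = \frac{215903}{21}$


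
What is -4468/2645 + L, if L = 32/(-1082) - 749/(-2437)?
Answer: -4922043191/3487212965 ≈ -1.4115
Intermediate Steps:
L = 366217/1318417 (L = 32*(-1/1082) - 749*(-1/2437) = -16/541 + 749/2437 = 366217/1318417 ≈ 0.27777)
-4468/2645 + L = -4468/2645 + 366217/1318417 = -4922043191/3487212965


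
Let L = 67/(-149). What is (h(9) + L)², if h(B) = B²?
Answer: 144048004/22201 ≈ 6488.4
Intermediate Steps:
L = -67/149 (L = 67*(-1/149) = -67/149 ≈ -0.44966)
(h(9) + L)² = (9² - 67/149)² = (81 - 67/149)² = (12002/149)² = 144048004/22201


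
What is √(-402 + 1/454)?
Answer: I*√82858178/454 ≈ 20.05*I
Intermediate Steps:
√(-402 + 1/454) = √(-182507/454) = I*√82858178/454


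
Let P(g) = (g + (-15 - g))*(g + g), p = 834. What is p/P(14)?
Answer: -139/70 ≈ -1.9857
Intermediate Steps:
P(g) = -30*g
p/P(14) = 834/((-30*14)) = 834/(-420) = 834*(-1/420) = -139/70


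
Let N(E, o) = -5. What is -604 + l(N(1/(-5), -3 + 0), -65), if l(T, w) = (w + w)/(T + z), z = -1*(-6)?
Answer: -734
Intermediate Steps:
z = 6
l(T, w) = 2*w/(6 + T) (l(T, w) = (w + w)/(T + 6) = (2*w)/(6 + T) = 2*w/(6 + T))
-604 + l(N(1/(-5), -3 + 0), -65) = -604 + 2*(-65)/(6 - 5) = -604 + 2*(-65)/1 = -604 + 2*(-65)*1 = -604 - 130 = -734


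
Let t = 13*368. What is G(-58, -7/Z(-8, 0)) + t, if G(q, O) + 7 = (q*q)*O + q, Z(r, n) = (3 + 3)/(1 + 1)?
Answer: -9391/3 ≈ -3130.3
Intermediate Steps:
Z(r, n) = 3 (Z(r, n) = 6/2 = 6*(1/2) = 3)
G(q, O) = -7 + q + O*q**2 (G(q, O) = -7 + ((q*q)*O + q) = -7 + (q**2*O + q) = -7 + (O*q**2 + q) = -7 + (q + O*q**2) = -7 + q + O*q**2)
t = 4784
G(-58, -7/Z(-8, 0)) + t = (-7 - 58 - 7/3*(-58)**2) + 4784 = (-7 - 58 - 7*1/3*3364) + 4784 = (-7 - 58 - 7/3*3364) + 4784 = (-7 - 58 - 23548/3) + 4784 = -23743/3 + 4784 = -9391/3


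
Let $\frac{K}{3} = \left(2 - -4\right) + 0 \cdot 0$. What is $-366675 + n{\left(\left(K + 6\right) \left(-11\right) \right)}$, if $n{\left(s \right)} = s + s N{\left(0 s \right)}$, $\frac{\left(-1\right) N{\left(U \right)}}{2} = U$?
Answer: $-366939$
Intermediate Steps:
$K = 18$ ($K = 3 \left(\left(2 - -4\right) + 0 \cdot 0\right) = 3 \left(\left(2 + 4\right) + 0\right) = 3 \left(6 + 0\right) = 3 \cdot 6 = 18$)
$N{\left(U \right)} = - 2 U$
$n{\left(s \right)} = s$ ($n{\left(s \right)} = s + s \left(- 2 \cdot 0 s\right) = s + s \left(\left(-2\right) 0\right) = s + s 0 = s + 0 = s$)
$-366675 + n{\left(\left(K + 6\right) \left(-11\right) \right)} = -366675 + \left(18 + 6\right) \left(-11\right) = -366675 + 24 \left(-11\right) = -366675 - 264 = -366939$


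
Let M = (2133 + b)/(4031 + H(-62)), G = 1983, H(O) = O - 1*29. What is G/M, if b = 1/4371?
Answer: 8537677605/2330836 ≈ 3662.9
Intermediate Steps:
H(O) = -29 + O (H(O) = O - 29 = -29 + O)
b = 1/4371 ≈ 0.00022878
M = 2330836/4305435 (M = (2133 + 1/4371)/(4031 + (-29 - 62)) = 9323344/(4371*(4031 - 91)) = (9323344/4371)/3940 = (9323344/4371)*(1/3940) = 2330836/4305435 ≈ 0.54137)
G/M = 1983/(2330836/4305435) = 1983*(4305435/2330836) = 8537677605/2330836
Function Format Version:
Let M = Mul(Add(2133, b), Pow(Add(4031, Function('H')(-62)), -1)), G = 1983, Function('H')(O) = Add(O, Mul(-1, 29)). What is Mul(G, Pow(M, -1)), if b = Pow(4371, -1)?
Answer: Rational(8537677605, 2330836) ≈ 3662.9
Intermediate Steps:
Function('H')(O) = Add(-29, O) (Function('H')(O) = Add(O, -29) = Add(-29, O))
b = Rational(1, 4371) ≈ 0.00022878
M = Rational(2330836, 4305435) (M = Mul(Add(2133, Rational(1, 4371)), Pow(Add(4031, Add(-29, -62)), -1)) = Mul(Rational(9323344, 4371), Pow(Add(4031, -91), -1)) = Mul(Rational(9323344, 4371), Pow(3940, -1)) = Mul(Rational(9323344, 4371), Rational(1, 3940)) = Rational(2330836, 4305435) ≈ 0.54137)
Mul(G, Pow(M, -1)) = Mul(1983, Pow(Rational(2330836, 4305435), -1)) = Mul(1983, Rational(4305435, 2330836)) = Rational(8537677605, 2330836)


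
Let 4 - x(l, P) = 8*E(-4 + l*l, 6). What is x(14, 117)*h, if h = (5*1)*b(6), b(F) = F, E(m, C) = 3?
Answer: -600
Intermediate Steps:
x(l, P) = -20 (x(l, P) = 4 - 8*3 = 4 - 1*24 = 4 - 24 = -20)
h = 30 (h = (5*1)*6 = 5*6 = 30)
x(14, 117)*h = -20*30 = -600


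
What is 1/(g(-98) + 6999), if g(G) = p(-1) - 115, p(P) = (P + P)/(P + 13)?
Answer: 6/41303 ≈ 0.00014527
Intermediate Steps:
p(P) = 2*P/(13 + P) (p(P) = (2*P)/(13 + P) = 2*P/(13 + P))
g(G) = -691/6 (g(G) = 2*(-1)/(13 - 1) - 115 = 2*(-1)/12 - 115 = 2*(-1)*(1/12) - 115 = -1/6 - 115 = -691/6)
1/(g(-98) + 6999) = 1/(-691/6 + 6999) = 1/(41303/6) = 6/41303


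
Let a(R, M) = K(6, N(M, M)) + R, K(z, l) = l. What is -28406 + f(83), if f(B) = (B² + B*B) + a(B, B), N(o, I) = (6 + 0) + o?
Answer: -14456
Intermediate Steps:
N(o, I) = 6 + o
a(R, M) = 6 + M + R (a(R, M) = (6 + M) + R = 6 + M + R)
f(B) = 6 + 2*B + 2*B² (f(B) = (B² + B*B) + (6 + B + B) = (B² + B²) + (6 + 2*B) = 2*B² + (6 + 2*B) = 6 + 2*B + 2*B²)
-28406 + f(83) = -28406 + (6 + 2*83 + 2*83²) = -28406 + (6 + 166 + 2*6889) = -28406 + (6 + 166 + 13778) = -28406 + 13950 = -14456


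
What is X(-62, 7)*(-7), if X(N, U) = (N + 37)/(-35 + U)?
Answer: -25/4 ≈ -6.2500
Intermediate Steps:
X(N, U) = (37 + N)/(-35 + U)
X(-62, 7)*(-7) = ((37 - 62)/(-35 + 7))*(-7) = (-25/(-28))*(-7) = -1/28*(-25)*(-7) = (25/28)*(-7) = -25/4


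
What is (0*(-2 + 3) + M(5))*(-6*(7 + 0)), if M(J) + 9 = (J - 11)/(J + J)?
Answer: 2016/5 ≈ 403.20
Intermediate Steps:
M(J) = -9 + (-11 + J)/(2*J) (M(J) = -9 + (J - 11)/(J + J) = -9 + (-11 + J)/((2*J)) = -9 + (-11 + J)*(1/(2*J)) = -9 + (-11 + J)/(2*J))
(0*(-2 + 3) + M(5))*(-6*(7 + 0)) = (0*(-2 + 3) + (1/2)*(-11 - 17*5)/5)*(-6*(7 + 0)) = (0*1 + (1/2)*(1/5)*(-11 - 85))*(-6*7) = (0 + (1/2)*(1/5)*(-96))*(-42) = (0 - 48/5)*(-42) = -48/5*(-42) = 2016/5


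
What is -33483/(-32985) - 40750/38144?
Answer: -11160533/209696640 ≈ -0.053222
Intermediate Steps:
-33483/(-32985) - 40750/38144 = -33483*(-1/32985) - 40750*1/38144 = 11161/10995 - 20375/19072 = -11160533/209696640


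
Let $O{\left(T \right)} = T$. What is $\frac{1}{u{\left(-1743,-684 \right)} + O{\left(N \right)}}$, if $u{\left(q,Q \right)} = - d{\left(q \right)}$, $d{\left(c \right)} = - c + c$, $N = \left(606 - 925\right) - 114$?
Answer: $- \frac{1}{433} \approx -0.0023095$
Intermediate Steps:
$N = -433$ ($N = -319 - 114 = -433$)
$d{\left(c \right)} = 0$
$u{\left(q,Q \right)} = 0$ ($u{\left(q,Q \right)} = \left(-1\right) 0 = 0$)
$\frac{1}{u{\left(-1743,-684 \right)} + O{\left(N \right)}} = \frac{1}{0 - 433} = \frac{1}{-433} = - \frac{1}{433}$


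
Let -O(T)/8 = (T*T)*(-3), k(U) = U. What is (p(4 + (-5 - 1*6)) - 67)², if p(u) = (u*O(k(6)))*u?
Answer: 1786668361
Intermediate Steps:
O(T) = 24*T² (O(T) = -8*T*T*(-3) = -8*T²*(-3) = -(-24)*T² = 24*T²)
p(u) = 864*u² (p(u) = (u*(24*6²))*u = (u*(24*36))*u = (u*864)*u = (864*u)*u = 864*u²)
(p(4 + (-5 - 1*6)) - 67)² = (864*(4 + (-5 - 1*6))² - 67)² = (864*(4 + (-5 - 6))² - 67)² = (864*(4 - 11)² - 67)² = (864*(-7)² - 67)² = (864*49 - 67)² = (42336 - 67)² = 42269² = 1786668361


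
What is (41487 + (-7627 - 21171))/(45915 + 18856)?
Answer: 12689/64771 ≈ 0.19591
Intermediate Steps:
(41487 + (-7627 - 21171))/(45915 + 18856) = (41487 - 28798)/64771 = 12689*(1/64771) = 12689/64771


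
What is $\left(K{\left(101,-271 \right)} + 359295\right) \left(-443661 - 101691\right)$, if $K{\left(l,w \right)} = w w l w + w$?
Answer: $1096045497609624$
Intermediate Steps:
$K{\left(l,w \right)} = w + l w^{3}$ ($K{\left(l,w \right)} = w^{2} l w + w = l w^{2} w + w = l w^{3} + w = w + l w^{3}$)
$\left(K{\left(101,-271 \right)} + 359295\right) \left(-443661 - 101691\right) = \left(\left(-271 + 101 \left(-271\right)^{3}\right) + 359295\right) \left(-443661 - 101691\right) = \left(\left(-271 + 101 \left(-19902511\right)\right) + 359295\right) \left(-545352\right) = \left(\left(-271 - 2010153611\right) + 359295\right) \left(-545352\right) = \left(-2010153882 + 359295\right) \left(-545352\right) = \left(-2009794587\right) \left(-545352\right) = 1096045497609624$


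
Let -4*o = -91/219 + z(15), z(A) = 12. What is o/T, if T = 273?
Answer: -2537/239148 ≈ -0.010608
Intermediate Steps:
o = -2537/876 (o = -(-91/219 + 12)/4 = -¼*2537/219 = -2537/876 ≈ -2.8961)
o/T = -2537/876/273 = -2537/876*1/273 = -2537/239148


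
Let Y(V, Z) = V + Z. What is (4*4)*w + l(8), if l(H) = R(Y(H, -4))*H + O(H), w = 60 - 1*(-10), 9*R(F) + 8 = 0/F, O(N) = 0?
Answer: 10016/9 ≈ 1112.9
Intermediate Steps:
R(F) = -8/9 (R(F) = -8/9 + (0/F)/9 = -8/9 + (1/9)*0 = -8/9 + 0 = -8/9)
w = 70 (w = 60 + 10 = 70)
l(H) = -8*H/9 (l(H) = -8*H/9 + 0 = -8*H/9)
(4*4)*w + l(8) = (4*4)*70 - 8/9*8 = 16*70 - 64/9 = 1120 - 64/9 = 10016/9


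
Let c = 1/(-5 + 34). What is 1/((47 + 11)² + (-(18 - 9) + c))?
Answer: 29/97296 ≈ 0.00029806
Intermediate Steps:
c = 1/29 ≈ 0.034483
1/((47 + 11)² + (-(18 - 9) + c)) = 1/((47 + 11)² + (-(18 - 9) + 1/29)) = 1/(58² + (-1*9 + 1/29)) = 1/(3364 + (-9 + 1/29)) = 1/(3364 - 260/29) = 1/(97296/29) = 29/97296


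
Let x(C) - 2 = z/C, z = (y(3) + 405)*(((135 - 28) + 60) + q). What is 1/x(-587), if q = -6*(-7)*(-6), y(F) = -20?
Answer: 587/33899 ≈ 0.017316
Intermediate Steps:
q = -252 (q = 42*(-6) = -252)
z = -32725 (z = (-20 + 405)*(((135 - 28) + 60) - 252) = 385*((107 + 60) - 252) = 385*(167 - 252) = 385*(-85) = -32725)
x(C) = 2 - 32725/C
1/x(-587) = 1/(2 - 32725/(-587)) = 1/(2 - 32725*(-1/587)) = 1/(2 + 32725/587) = 1/(33899/587) = 587/33899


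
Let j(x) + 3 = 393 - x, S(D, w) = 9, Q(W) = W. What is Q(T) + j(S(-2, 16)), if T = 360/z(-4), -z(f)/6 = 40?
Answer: 759/2 ≈ 379.50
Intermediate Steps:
z(f) = -240 (z(f) = -6*40 = -240)
T = -3/2 (T = 360/(-240) = 360*(-1/240) = -3/2 ≈ -1.5000)
j(x) = 390 - x (j(x) = -3 + (393 - x) = 390 - x)
Q(T) + j(S(-2, 16)) = -3/2 + (390 - 1*9) = -3/2 + (390 - 9) = -3/2 + 381 = 759/2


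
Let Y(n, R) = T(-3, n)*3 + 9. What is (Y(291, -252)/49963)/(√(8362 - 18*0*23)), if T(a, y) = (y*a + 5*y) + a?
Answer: 873*√8362/208895303 ≈ 0.00038216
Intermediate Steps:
T(a, y) = a + 5*y + a*y (T(a, y) = (a*y + 5*y) + a = (5*y + a*y) + a = a + 5*y + a*y)
Y(n, R) = 6*n (Y(n, R) = (-3 + 5*n - 3*n)*3 + 9 = (-3 + 2*n)*3 + 9 = (-9 + 6*n) + 9 = 6*n)
(Y(291, -252)/49963)/(√(8362 - 18*0*23)) = ((6*291)/49963)/(√(8362 - 18*0*23)) = (1746*(1/49963))/(√(8362 + 0*23)) = 1746/(49963*(√(8362 + 0))) = 1746/(49963*(√8362)) = 1746*(√8362/8362)/49963 = 873*√8362/208895303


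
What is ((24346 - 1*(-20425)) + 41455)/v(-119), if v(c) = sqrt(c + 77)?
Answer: -2053*I*sqrt(42) ≈ -13305.0*I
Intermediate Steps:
v(c) = sqrt(77 + c)
((24346 - 1*(-20425)) + 41455)/v(-119) = ((24346 - 1*(-20425)) + 41455)/(sqrt(77 - 119)) = ((24346 + 20425) + 41455)/(sqrt(-42)) = (44771 + 41455)/((I*sqrt(42))) = 86226*(-I*sqrt(42)/42) = -2053*I*sqrt(42)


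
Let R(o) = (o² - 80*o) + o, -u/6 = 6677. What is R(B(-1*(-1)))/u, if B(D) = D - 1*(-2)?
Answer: 38/6677 ≈ 0.0056912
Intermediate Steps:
u = -40062 (u = -6*6677 = -40062)
B(D) = 2 + D (B(D) = D + 2 = 2 + D)
R(o) = o² - 79*o
R(B(-1*(-1)))/u = ((2 - 1*(-1))*(-79 + (2 - 1*(-1))))/(-40062) = ((2 + 1)*(-79 + (2 + 1)))*(-1/40062) = (3*(-79 + 3))*(-1/40062) = (3*(-76))*(-1/40062) = -228*(-1/40062) = 38/6677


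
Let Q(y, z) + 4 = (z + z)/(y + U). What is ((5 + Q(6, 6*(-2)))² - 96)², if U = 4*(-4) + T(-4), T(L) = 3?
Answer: 14010049/2401 ≈ 5835.1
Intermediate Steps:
U = -13 (U = 4*(-4) + 3 = -16 + 3 = -13)
Q(y, z) = -4 + 2*z/(-13 + y) (Q(y, z) = -4 + (z + z)/(y - 13) = -4 + (2*z)/(-13 + y) = -4 + 2*z/(-13 + y))
((5 + Q(6, 6*(-2)))² - 96)² = ((5 + 2*(26 + 6*(-2) - 2*6)/(-13 + 6))² - 96)² = ((5 + 2*(26 - 12 - 12)/(-7))² - 96)² = ((5 + 2*(-⅐)*2)² - 96)² = ((5 - 4/7)² - 96)² = ((31/7)² - 96)² = (961/49 - 96)² = (-3743/49)² = 14010049/2401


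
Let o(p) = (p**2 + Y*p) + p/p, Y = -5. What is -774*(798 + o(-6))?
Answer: -669510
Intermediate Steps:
o(p) = 1 + p**2 - 5*p (o(p) = (p**2 - 5*p) + p/p = (p**2 - 5*p) + 1 = 1 + p**2 - 5*p)
-774*(798 + o(-6)) = -774*(798 + (1 + (-6)**2 - 5*(-6))) = -774*(798 + (1 + 36 + 30)) = -774*(798 + 67) = -774*865 = -669510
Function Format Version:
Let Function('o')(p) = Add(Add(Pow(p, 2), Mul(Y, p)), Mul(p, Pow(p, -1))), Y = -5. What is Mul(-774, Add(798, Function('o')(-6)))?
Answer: -669510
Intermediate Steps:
Function('o')(p) = Add(1, Pow(p, 2), Mul(-5, p)) (Function('o')(p) = Add(Add(Pow(p, 2), Mul(-5, p)), Mul(p, Pow(p, -1))) = Add(Add(Pow(p, 2), Mul(-5, p)), 1) = Add(1, Pow(p, 2), Mul(-5, p)))
Mul(-774, Add(798, Function('o')(-6))) = Mul(-774, Add(798, Add(1, Pow(-6, 2), Mul(-5, -6)))) = Mul(-774, Add(798, Add(1, 36, 30))) = Mul(-774, Add(798, 67)) = Mul(-774, 865) = -669510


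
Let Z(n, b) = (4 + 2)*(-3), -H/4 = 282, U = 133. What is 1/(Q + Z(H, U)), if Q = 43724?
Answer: 1/43706 ≈ 2.2880e-5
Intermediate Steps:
H = -1128 (H = -4*282 = -1128)
Z(n, b) = -18 (Z(n, b) = 6*(-3) = -18)
1/(Q + Z(H, U)) = 1/(43724 - 18) = 1/43706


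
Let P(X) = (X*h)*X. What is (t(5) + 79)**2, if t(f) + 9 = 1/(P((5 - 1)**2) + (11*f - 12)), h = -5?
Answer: 7497654921/1530169 ≈ 4899.9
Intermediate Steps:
P(X) = -5*X**2 (P(X) = (X*(-5))*X = (-5*X)*X = -5*X**2)
t(f) = -9 + 1/(-1292 + 11*f) (t(f) = -9 + 1/(-5*(5 - 1)**4 + (11*f - 12)) = -9 + 1/(-5*(4**2)**2 + (-12 + 11*f)) = -9 + 1/(-5*16**2 + (-12 + 11*f)) = -9 + 1/(-5*256 + (-12 + 11*f)) = -9 + 1/(-1280 + (-12 + 11*f)) = -9 + 1/(-1292 + 11*f))
(t(5) + 79)**2 = ((-11629 + 99*5)/(1292 - 11*5) + 79)**2 = ((-11629 + 495)/(1292 - 55) + 79)**2 = (-11134/1237 + 79)**2 = (86589/1237)**2 = 7497654921/1530169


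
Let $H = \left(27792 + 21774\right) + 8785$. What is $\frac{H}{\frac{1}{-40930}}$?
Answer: $-2388306430$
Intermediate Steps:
$H = 58351$ ($H = 49566 + 8785 = 58351$)
$\frac{H}{\frac{1}{-40930}} = \frac{58351}{\frac{1}{-40930}} = \frac{58351}{- \frac{1}{40930}} = 58351 \left(-40930\right) = -2388306430$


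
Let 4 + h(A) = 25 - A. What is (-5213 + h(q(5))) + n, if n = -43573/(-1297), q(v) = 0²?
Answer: -6690451/1297 ≈ -5158.4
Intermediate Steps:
q(v) = 0
h(A) = 21 - A (h(A) = -4 + (25 - A) = 21 - A)
n = 43573/1297 (n = -43573*(-1/1297) = 43573/1297 ≈ 33.595)
(-5213 + h(q(5))) + n = (-5213 + (21 - 1*0)) + 43573/1297 = (-5213 + (21 + 0)) + 43573/1297 = (-5213 + 21) + 43573/1297 = -5192 + 43573/1297 = -6690451/1297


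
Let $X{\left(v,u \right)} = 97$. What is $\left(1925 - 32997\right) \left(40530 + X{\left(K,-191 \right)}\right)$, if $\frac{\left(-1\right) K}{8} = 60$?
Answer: $-1262362144$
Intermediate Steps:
$K = -480$ ($K = \left(-8\right) 60 = -480$)
$\left(1925 - 32997\right) \left(40530 + X{\left(K,-191 \right)}\right) = \left(1925 - 32997\right) \left(40530 + 97\right) = \left(-31072\right) 40627 = -1262362144$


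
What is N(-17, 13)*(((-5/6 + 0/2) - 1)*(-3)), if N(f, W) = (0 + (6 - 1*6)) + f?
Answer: -187/2 ≈ -93.500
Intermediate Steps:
N(f, W) = f (N(f, W) = (0 + (6 - 6)) + f = (0 + 0) + f = 0 + f = f)
N(-17, 13)*(((-5/6 + 0/2) - 1)*(-3)) = -17*((-5/6 + 0/2) - 1)*(-3) = -17*((-5*⅙ + 0*(½)) - 1)*(-3) = -17*((-⅚ + 0) - 1)*(-3) = -17*(-⅚ - 1)*(-3) = -(-187)*(-3)/6 = -17*11/2 = -187/2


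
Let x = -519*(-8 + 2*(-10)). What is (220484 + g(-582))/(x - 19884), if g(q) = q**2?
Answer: -69901/669 ≈ -104.49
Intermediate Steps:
x = 14532 (x = -519*(-8 - 20) = -519*(-28) = 14532)
(220484 + g(-582))/(x - 19884) = (220484 + (-582)**2)/(14532 - 19884) = (220484 + 338724)/(-5352) = 559208*(-1/5352) = -69901/669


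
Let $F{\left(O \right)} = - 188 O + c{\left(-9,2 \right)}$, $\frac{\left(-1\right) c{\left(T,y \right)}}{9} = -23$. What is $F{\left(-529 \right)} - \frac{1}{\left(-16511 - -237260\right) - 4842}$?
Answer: $\frac{21517075712}{215907} \approx 99659.0$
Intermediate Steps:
$c{\left(T,y \right)} = 207$ ($c{\left(T,y \right)} = \left(-9\right) \left(-23\right) = 207$)
$F{\left(O \right)} = 207 - 188 O$ ($F{\left(O \right)} = - 188 O + 207 = 207 - 188 O$)
$F{\left(-529 \right)} - \frac{1}{\left(-16511 - -237260\right) - 4842} = \left(207 - -99452\right) - \frac{1}{\left(-16511 - -237260\right) - 4842} = \left(207 + 99452\right) - \frac{1}{\left(-16511 + 237260\right) - 4842} = 99659 - \frac{1}{220749 - 4842} = 99659 - \frac{1}{215907} = \frac{21517075712}{215907}$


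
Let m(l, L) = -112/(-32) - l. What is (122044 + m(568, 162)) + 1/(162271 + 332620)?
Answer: 120238222471/989782 ≈ 1.2148e+5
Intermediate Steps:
m(l, L) = 7/2 - l (m(l, L) = -112*(-1/32) - l = 7/2 - l)
(122044 + m(568, 162)) + 1/(162271 + 332620) = (122044 + (7/2 - 1*568)) + 1/(162271 + 332620) = (122044 + (7/2 - 568)) + 1/494891 = (122044 - 1129/2) + 1/494891 = 242959/2 + 1/494891 = 120238222471/989782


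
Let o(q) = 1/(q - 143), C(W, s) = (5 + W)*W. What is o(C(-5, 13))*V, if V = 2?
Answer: -2/143 ≈ -0.013986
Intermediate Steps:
C(W, s) = W*(5 + W)
o(q) = 1/(-143 + q)
o(C(-5, 13))*V = 2/(-143 - 5*(5 - 5)) = 2/(-143 - 5*0) = 2/(-143 + 0) = 2/(-143) = -1/143*2 = -2/143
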